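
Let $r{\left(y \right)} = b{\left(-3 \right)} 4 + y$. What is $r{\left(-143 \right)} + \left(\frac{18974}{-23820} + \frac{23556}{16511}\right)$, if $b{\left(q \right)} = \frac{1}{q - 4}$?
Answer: $- \frac{196761855329}{1376522070} \approx -142.94$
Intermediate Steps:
$b{\left(q \right)} = \frac{1}{-4 + q}$
$r{\left(y \right)} = - \frac{4}{7} + y$ ($r{\left(y \right)} = \frac{1}{-4 - 3} \cdot 4 + y = \frac{1}{-7} \cdot 4 + y = \left(- \frac{1}{7}\right) 4 + y = - \frac{4}{7} + y$)
$r{\left(-143 \right)} + \left(\frac{18974}{-23820} + \frac{23556}{16511}\right) = \left(- \frac{4}{7} - 143\right) + \left(\frac{18974}{-23820} + \frac{23556}{16511}\right) = - \frac{1005}{7} + \left(18974 \left(- \frac{1}{23820}\right) + 23556 \cdot \frac{1}{16511}\right) = - \frac{1005}{7} + \left(- \frac{9487}{11910} + \frac{23556}{16511}\right) = - \frac{1005}{7} + \frac{123912103}{196646010} = - \frac{196761855329}{1376522070}$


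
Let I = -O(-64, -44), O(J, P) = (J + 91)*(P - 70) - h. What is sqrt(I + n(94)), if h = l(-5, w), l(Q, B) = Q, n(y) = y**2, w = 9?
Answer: sqrt(11909) ≈ 109.13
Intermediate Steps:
h = -5
O(J, P) = 5 + (-70 + P)*(91 + J) (O(J, P) = (J + 91)*(P - 70) - 1*(-5) = (91 + J)*(-70 + P) + 5 = (-70 + P)*(91 + J) + 5 = 5 + (-70 + P)*(91 + J))
I = 3073 (I = -(-6365 - 70*(-64) + 91*(-44) - 64*(-44)) = -(-6365 + 4480 - 4004 + 2816) = -1*(-3073) = 3073)
sqrt(I + n(94)) = sqrt(3073 + 94**2) = sqrt(3073 + 8836) = sqrt(11909)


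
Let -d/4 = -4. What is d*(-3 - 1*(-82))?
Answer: 1264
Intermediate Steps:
d = 16 (d = -4*(-4) = 16)
d*(-3 - 1*(-82)) = 16*(-3 - 1*(-82)) = 16*(-3 + 82) = 16*79 = 1264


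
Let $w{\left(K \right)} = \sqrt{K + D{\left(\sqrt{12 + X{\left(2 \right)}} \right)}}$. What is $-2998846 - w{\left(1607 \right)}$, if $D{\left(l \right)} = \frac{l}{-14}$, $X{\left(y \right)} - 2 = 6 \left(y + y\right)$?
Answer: $-2998846 - \frac{\sqrt{314972 - 14 \sqrt{38}}}{14} \approx -2.9989 \cdot 10^{6}$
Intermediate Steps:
$X{\left(y \right)} = 2 + 12 y$ ($X{\left(y \right)} = 2 + 6 \left(y + y\right) = 2 + 6 \cdot 2 y = 2 + 12 y$)
$D{\left(l \right)} = - \frac{l}{14}$ ($D{\left(l \right)} = l \left(- \frac{1}{14}\right) = - \frac{l}{14}$)
$w{\left(K \right)} = \sqrt{K - \frac{\sqrt{38}}{14}}$ ($w{\left(K \right)} = \sqrt{K - \frac{\sqrt{12 + \left(2 + 12 \cdot 2\right)}}{14}} = \sqrt{K - \frac{\sqrt{12 + \left(2 + 24\right)}}{14}} = \sqrt{K - \frac{\sqrt{12 + 26}}{14}} = \sqrt{K - \frac{\sqrt{38}}{14}}$)
$-2998846 - w{\left(1607 \right)} = -2998846 - \frac{\sqrt{- 14 \sqrt{38} + 196 \cdot 1607}}{14} = -2998846 - \frac{\sqrt{- 14 \sqrt{38} + 314972}}{14} = -2998846 - \frac{\sqrt{314972 - 14 \sqrt{38}}}{14}$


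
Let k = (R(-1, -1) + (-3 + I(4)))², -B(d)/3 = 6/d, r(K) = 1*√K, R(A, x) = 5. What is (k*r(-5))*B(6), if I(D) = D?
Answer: -108*I*√5 ≈ -241.5*I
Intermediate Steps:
r(K) = √K
B(d) = -18/d
k = 36 (k = (5 + (-3 + 4))² = (5 + 1)² = 6² = 36)
(k*r(-5))*B(6) = (36*√(-5))*(-18/6) = (36*(I*√5))*(-18*⅙) = (36*I*√5)*(-3) = -108*I*√5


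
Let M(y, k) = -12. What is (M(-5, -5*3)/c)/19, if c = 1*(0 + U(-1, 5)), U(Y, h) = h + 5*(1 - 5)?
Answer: 4/95 ≈ 0.042105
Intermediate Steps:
U(Y, h) = -20 + h (U(Y, h) = h + 5*(-4) = h - 20 = -20 + h)
c = -15 (c = 1*(0 + (-20 + 5)) = 1*(0 - 15) = 1*(-15) = -15)
(M(-5, -5*3)/c)/19 = (-12/(-15))/19 = (-12*(-1/15))/19 = (1/19)*(⅘) = 4/95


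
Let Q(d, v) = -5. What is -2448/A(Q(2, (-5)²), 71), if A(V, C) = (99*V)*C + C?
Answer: 1224/17537 ≈ 0.069795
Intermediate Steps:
A(V, C) = C + 99*C*V (A(V, C) = 99*C*V + C = C + 99*C*V)
-2448/A(Q(2, (-5)²), 71) = -2448*1/(71*(1 + 99*(-5))) = -2448*1/(71*(1 - 495)) = -2448/(71*(-494)) = -2448/(-35074) = -2448*(-1/35074) = 1224/17537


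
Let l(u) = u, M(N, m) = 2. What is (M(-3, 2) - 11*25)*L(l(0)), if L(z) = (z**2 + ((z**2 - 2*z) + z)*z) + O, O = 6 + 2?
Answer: -2184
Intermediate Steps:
O = 8
L(z) = 8 + z**2 + z*(z**2 - z) (L(z) = (z**2 + ((z**2 - 2*z) + z)*z) + 8 = (z**2 + (z**2 - z)*z) + 8 = (z**2 + z*(z**2 - z)) + 8 = 8 + z**2 + z*(z**2 - z))
(M(-3, 2) - 11*25)*L(l(0)) = (2 - 11*25)*(8 + 0**3) = (2 - 275)*(8 + 0) = -273*8 = -2184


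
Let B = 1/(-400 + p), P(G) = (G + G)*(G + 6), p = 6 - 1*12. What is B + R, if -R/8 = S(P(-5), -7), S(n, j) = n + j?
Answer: 55215/406 ≈ 136.00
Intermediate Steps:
p = -6 (p = 6 - 12 = -6)
P(G) = 2*G*(6 + G) (P(G) = (2*G)*(6 + G) = 2*G*(6 + G))
S(n, j) = j + n
R = 136 (R = -8*(-7 + 2*(-5)*(6 - 5)) = -8*(-7 + 2*(-5)*1) = -8*(-7 - 10) = -8*(-17) = 136)
B = -1/406 (B = 1/(-400 - 6) = 1/(-406) = -1/406 ≈ -0.0024631)
B + R = -1/406 + 136 = 55215/406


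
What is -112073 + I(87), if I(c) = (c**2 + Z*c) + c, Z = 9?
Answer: -103634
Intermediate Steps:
I(c) = c**2 + 10*c (I(c) = (c**2 + 9*c) + c = c**2 + 10*c)
-112073 + I(87) = -112073 + 87*(10 + 87) = -112073 + 87*97 = -112073 + 8439 = -103634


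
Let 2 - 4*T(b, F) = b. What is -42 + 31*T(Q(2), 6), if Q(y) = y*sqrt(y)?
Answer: -53/2 - 31*sqrt(2)/2 ≈ -48.420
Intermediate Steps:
Q(y) = y**(3/2)
T(b, F) = 1/2 - b/4
-42 + 31*T(Q(2), 6) = -42 + 31*(1/2 - sqrt(2)/2) = -42 + (31/2 - 31*sqrt(2)/2) = -53/2 - 31*sqrt(2)/2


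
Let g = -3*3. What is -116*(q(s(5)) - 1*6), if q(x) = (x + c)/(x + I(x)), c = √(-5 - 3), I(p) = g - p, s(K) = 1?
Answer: 6380/9 + 232*I*√2/9 ≈ 708.89 + 36.455*I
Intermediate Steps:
g = -9
I(p) = -9 - p
c = 2*I*√2 (c = √(-8) = 2*I*√2 ≈ 2.8284*I)
q(x) = -x/9 - 2*I*√2/9 (q(x) = (x + 2*I*√2)/(x + (-9 - x)) = (x + 2*I*√2)/(-9) = (x + 2*I*√2)*(-⅑) = -x/9 - 2*I*√2/9)
-116*(q(s(5)) - 1*6) = -116*((-⅑*1 - 2*I*√2/9) - 1*6) = -116*((-⅑ - 2*I*√2/9) - 6) = -116*(-55/9 - 2*I*√2/9) = 6380/9 + 232*I*√2/9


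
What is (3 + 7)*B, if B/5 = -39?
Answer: -1950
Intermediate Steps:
B = -195 (B = 5*(-39) = -195)
(3 + 7)*B = (3 + 7)*(-195) = 10*(-195) = -1950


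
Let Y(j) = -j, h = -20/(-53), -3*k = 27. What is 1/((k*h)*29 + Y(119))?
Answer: -53/11527 ≈ -0.0045979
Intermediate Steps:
k = -9 (k = -1/3*27 = -9)
h = 20/53 (h = -20*(-1/53) = 20/53 ≈ 0.37736)
1/((k*h)*29 + Y(119)) = 1/(-9*20/53*29 - 1*119) = 1/(-180/53*29 - 119) = 1/(-5220/53 - 119) = 1/(-11527/53) = -53/11527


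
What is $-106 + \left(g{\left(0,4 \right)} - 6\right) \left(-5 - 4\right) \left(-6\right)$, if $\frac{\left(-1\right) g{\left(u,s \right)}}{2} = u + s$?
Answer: $-862$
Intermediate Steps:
$g{\left(u,s \right)} = - 2 s - 2 u$ ($g{\left(u,s \right)} = - 2 \left(u + s\right) = - 2 \left(s + u\right) = - 2 s - 2 u$)
$-106 + \left(g{\left(0,4 \right)} - 6\right) \left(-5 - 4\right) \left(-6\right) = -106 + \left(\left(\left(-2\right) 4 - 0\right) - 6\right) \left(-5 - 4\right) \left(-6\right) = -106 + \left(\left(-8 + 0\right) - 6\right) \left(-5 - 4\right) \left(-6\right) = -106 + \left(-8 - 6\right) \left(-9\right) \left(-6\right) = -106 + \left(-14\right) \left(-9\right) \left(-6\right) = -106 + 126 \left(-6\right) = -106 - 756 = -862$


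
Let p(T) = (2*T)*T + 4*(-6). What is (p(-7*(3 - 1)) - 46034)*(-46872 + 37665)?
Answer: 420446862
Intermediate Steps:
p(T) = -24 + 2*T² (p(T) = 2*T² - 24 = -24 + 2*T²)
(p(-7*(3 - 1)) - 46034)*(-46872 + 37665) = ((-24 + 2*(-7*(3 - 1))²) - 46034)*(-46872 + 37665) = ((-24 + 2*(-7*2)²) - 46034)*(-9207) = ((-24 + 2*(-14)²) - 46034)*(-9207) = ((-24 + 2*196) - 46034)*(-9207) = ((-24 + 392) - 46034)*(-9207) = (368 - 46034)*(-9207) = -45666*(-9207) = 420446862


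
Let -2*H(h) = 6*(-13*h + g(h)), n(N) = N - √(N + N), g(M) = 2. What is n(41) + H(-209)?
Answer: -8116 - √82 ≈ -8125.1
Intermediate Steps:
n(N) = N - √2*√N (n(N) = N - √(2*N) = N - √2*√N)
H(h) = -6 + 39*h (H(h) = -3*(-13*h + 2) = -3*(2 - 13*h) = -(12 - 78*h)/2 = -6 + 39*h)
n(41) + H(-209) = (41 - √2*√41) + (-6 + 39*(-209)) = (41 - √82) + (-6 - 8151) = (41 - √82) - 8157 = -8116 - √82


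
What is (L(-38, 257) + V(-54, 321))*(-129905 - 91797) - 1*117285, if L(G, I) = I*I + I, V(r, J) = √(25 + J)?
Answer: -14700290097 - 221702*√346 ≈ -1.4704e+10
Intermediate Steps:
L(G, I) = I + I² (L(G, I) = I² + I = I + I²)
(L(-38, 257) + V(-54, 321))*(-129905 - 91797) - 1*117285 = (257*(1 + 257) + √(25 + 321))*(-129905 - 91797) - 1*117285 = (257*258 + √346)*(-221702) - 117285 = (66306 + √346)*(-221702) - 117285 = (-14700172812 - 221702*√346) - 117285 = -14700290097 - 221702*√346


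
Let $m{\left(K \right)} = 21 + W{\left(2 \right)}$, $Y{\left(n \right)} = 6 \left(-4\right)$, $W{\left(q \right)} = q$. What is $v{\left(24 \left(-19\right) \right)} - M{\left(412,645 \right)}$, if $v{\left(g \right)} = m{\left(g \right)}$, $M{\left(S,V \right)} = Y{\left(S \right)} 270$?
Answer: $6503$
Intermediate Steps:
$Y{\left(n \right)} = -24$
$M{\left(S,V \right)} = -6480$ ($M{\left(S,V \right)} = \left(-24\right) 270 = -6480$)
$m{\left(K \right)} = 23$ ($m{\left(K \right)} = 21 + 2 = 23$)
$v{\left(g \right)} = 23$
$v{\left(24 \left(-19\right) \right)} - M{\left(412,645 \right)} = 23 - -6480 = 23 + 6480 = 6503$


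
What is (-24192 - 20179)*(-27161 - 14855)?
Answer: 1864291936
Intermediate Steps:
(-24192 - 20179)*(-27161 - 14855) = -44371*(-42016) = 1864291936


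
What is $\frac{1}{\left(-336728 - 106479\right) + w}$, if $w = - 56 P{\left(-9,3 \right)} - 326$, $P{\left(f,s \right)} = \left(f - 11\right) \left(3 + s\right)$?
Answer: $- \frac{1}{436813} \approx -2.2893 \cdot 10^{-6}$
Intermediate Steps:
$P{\left(f,s \right)} = \left(-11 + f\right) \left(3 + s\right)$
$w = 6394$ ($w = - 56 \left(-33 - 33 + 3 \left(-9\right) - 27\right) - 326 = - 56 \left(-33 - 33 - 27 - 27\right) - 326 = \left(-56\right) \left(-120\right) - 326 = 6720 - 326 = 6394$)
$\frac{1}{\left(-336728 - 106479\right) + w} = \frac{1}{\left(-336728 - 106479\right) + 6394} = \frac{1}{-443207 + 6394} = \frac{1}{-436813} = - \frac{1}{436813}$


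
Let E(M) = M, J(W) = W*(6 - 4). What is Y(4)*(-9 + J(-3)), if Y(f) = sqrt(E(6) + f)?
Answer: -15*sqrt(10) ≈ -47.434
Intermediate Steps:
J(W) = 2*W (J(W) = W*2 = 2*W)
Y(f) = sqrt(6 + f)
Y(4)*(-9 + J(-3)) = sqrt(6 + 4)*(-9 + 2*(-3)) = sqrt(10)*(-9 - 6) = sqrt(10)*(-15) = -15*sqrt(10)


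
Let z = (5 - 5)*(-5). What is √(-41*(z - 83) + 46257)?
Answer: 2*√12415 ≈ 222.85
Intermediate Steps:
z = 0 (z = 0*(-5) = 0)
√(-41*(z - 83) + 46257) = √(-41*(0 - 83) + 46257) = √(-41*(-83) + 46257) = √(3403 + 46257) = √49660 = 2*√12415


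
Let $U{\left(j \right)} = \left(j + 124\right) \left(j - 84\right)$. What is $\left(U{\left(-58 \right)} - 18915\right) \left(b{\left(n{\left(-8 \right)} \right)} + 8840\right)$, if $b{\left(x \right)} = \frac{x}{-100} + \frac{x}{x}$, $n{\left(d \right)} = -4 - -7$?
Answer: $- \frac{25008451839}{100} \approx -2.5008 \cdot 10^{8}$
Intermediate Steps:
$n{\left(d \right)} = 3$ ($n{\left(d \right)} = -4 + 7 = 3$)
$b{\left(x \right)} = 1 - \frac{x}{100}$ ($b{\left(x \right)} = x \left(- \frac{1}{100}\right) + 1 = - \frac{x}{100} + 1 = 1 - \frac{x}{100}$)
$U{\left(j \right)} = \left(-84 + j\right) \left(124 + j\right)$ ($U{\left(j \right)} = \left(124 + j\right) \left(-84 + j\right) = \left(-84 + j\right) \left(124 + j\right)$)
$\left(U{\left(-58 \right)} - 18915\right) \left(b{\left(n{\left(-8 \right)} \right)} + 8840\right) = \left(\left(-10416 + \left(-58\right)^{2} + 40 \left(-58\right)\right) - 18915\right) \left(\left(1 - \frac{3}{100}\right) + 8840\right) = \left(\left(-10416 + 3364 - 2320\right) - 18915\right) \left(\left(1 - \frac{3}{100}\right) + 8840\right) = \left(-9372 - 18915\right) \left(\frac{97}{100} + 8840\right) = \left(-28287\right) \frac{884097}{100} = - \frac{25008451839}{100}$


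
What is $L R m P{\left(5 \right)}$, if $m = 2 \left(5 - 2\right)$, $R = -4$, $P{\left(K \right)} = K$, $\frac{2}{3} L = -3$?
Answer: $540$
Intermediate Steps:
$L = - \frac{9}{2}$ ($L = \frac{3}{2} \left(-3\right) = - \frac{9}{2} \approx -4.5$)
$m = 6$ ($m = 2 \cdot 3 = 6$)
$L R m P{\left(5 \right)} = \left(- \frac{9}{2}\right) \left(-4\right) 6 \cdot 5 = 18 \cdot 6 \cdot 5 = 108 \cdot 5 = 540$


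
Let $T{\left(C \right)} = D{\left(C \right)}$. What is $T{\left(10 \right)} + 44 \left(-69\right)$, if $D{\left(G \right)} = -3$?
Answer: $-3039$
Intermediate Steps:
$T{\left(C \right)} = -3$
$T{\left(10 \right)} + 44 \left(-69\right) = -3 + 44 \left(-69\right) = -3 - 3036 = -3039$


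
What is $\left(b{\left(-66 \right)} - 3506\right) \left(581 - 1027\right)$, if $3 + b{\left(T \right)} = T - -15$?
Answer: $1587760$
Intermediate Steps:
$b{\left(T \right)} = 12 + T$ ($b{\left(T \right)} = -3 + \left(T - -15\right) = -3 + \left(T + 15\right) = -3 + \left(15 + T\right) = 12 + T$)
$\left(b{\left(-66 \right)} - 3506\right) \left(581 - 1027\right) = \left(\left(12 - 66\right) - 3506\right) \left(581 - 1027\right) = \left(-54 - 3506\right) \left(-446\right) = \left(-3560\right) \left(-446\right) = 1587760$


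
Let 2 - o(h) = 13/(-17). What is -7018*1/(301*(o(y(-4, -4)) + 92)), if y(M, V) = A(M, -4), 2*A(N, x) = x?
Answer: -119306/484911 ≈ -0.24604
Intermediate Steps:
A(N, x) = x/2
y(M, V) = -2 (y(M, V) = (1/2)*(-4) = -2)
o(h) = 47/17 (o(h) = 2 - 13/(-17) = 2 - 13*(-1)/17 = 2 - 1*(-13/17) = 2 + 13/17 = 47/17)
-7018*1/(301*(o(y(-4, -4)) + 92)) = -7018*1/(301*(47/17 + 92)) = -7018/(301*(1611/17)) = -7018/484911/17 = -7018*17/484911 = -119306/484911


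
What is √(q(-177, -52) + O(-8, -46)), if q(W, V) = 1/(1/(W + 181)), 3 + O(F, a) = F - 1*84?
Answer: I*√91 ≈ 9.5394*I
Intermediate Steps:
O(F, a) = -87 + F (O(F, a) = -3 + (F - 1*84) = -3 + (F - 84) = -3 + (-84 + F) = -87 + F)
q(W, V) = 181 + W (q(W, V) = 1/(1/(181 + W)) = 181 + W)
√(q(-177, -52) + O(-8, -46)) = √((181 - 177) + (-87 - 8)) = √(4 - 95) = √(-91) = I*√91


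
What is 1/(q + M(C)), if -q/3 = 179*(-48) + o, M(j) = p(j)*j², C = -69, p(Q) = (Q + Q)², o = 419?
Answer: 1/90693003 ≈ 1.1026e-8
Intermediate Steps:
p(Q) = 4*Q² (p(Q) = (2*Q)² = 4*Q²)
M(j) = 4*j⁴ (M(j) = (4*j²)*j² = 4*j⁴)
q = 24519 (q = -3*(179*(-48) + 419) = -3*(-8592 + 419) = -3*(-8173) = 24519)
1/(q + M(C)) = 1/(24519 + 4*(-69)⁴) = 1/(24519 + 4*22667121) = 1/(24519 + 90668484) = 1/90693003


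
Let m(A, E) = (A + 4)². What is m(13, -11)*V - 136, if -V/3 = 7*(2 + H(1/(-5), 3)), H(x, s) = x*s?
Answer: -43163/5 ≈ -8632.6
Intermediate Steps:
m(A, E) = (4 + A)²
H(x, s) = s*x
V = -147/5 (V = -21*(2 + 3/(-5)) = -21*(2 + 3*(-⅕)) = -21*(2 - ⅗) = -21*7/5 = -3*49/5 = -147/5 ≈ -29.400)
m(13, -11)*V - 136 = (4 + 13)²*(-147/5) - 136 = 17²*(-147/5) - 136 = 289*(-147/5) - 136 = -42483/5 - 136 = -43163/5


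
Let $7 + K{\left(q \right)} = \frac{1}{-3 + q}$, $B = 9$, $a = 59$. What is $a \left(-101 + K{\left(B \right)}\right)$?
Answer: $- \frac{38173}{6} \approx -6362.2$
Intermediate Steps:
$K{\left(q \right)} = -7 + \frac{1}{-3 + q}$
$a \left(-101 + K{\left(B \right)}\right) = 59 \left(-101 + \frac{22 - 63}{-3 + 9}\right) = 59 \left(-101 + \frac{22 - 63}{6}\right) = 59 \left(-101 + \frac{1}{6} \left(-41\right)\right) = 59 \left(-101 - \frac{41}{6}\right) = 59 \left(- \frac{647}{6}\right) = - \frac{38173}{6}$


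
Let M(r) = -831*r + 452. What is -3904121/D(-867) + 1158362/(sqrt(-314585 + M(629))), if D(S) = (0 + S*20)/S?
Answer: -3904121/20 - 579181*I*sqrt(52302)/104604 ≈ -1.9521e+5 - 1266.3*I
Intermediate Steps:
M(r) = 452 - 831*r
D(S) = 20 (D(S) = (0 + 20*S)/S = (20*S)/S = 20)
-3904121/D(-867) + 1158362/(sqrt(-314585 + M(629))) = -3904121/20 + 1158362/(sqrt(-314585 + (452 - 831*629))) = -3904121*1/20 + 1158362/(sqrt(-314585 + (452 - 522699))) = -3904121/20 + 1158362/(sqrt(-314585 - 522247)) = -3904121/20 + 1158362/(sqrt(-836832)) = -3904121/20 + 1158362/((4*I*sqrt(52302))) = -3904121/20 + 1158362*(-I*sqrt(52302)/209208) = -3904121/20 - 579181*I*sqrt(52302)/104604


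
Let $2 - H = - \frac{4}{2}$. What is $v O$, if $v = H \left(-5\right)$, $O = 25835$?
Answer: $-516700$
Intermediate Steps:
$H = 4$ ($H = 2 - - \frac{4}{2} = 2 - \left(-4\right) \frac{1}{2} = 2 - -2 = 2 + 2 = 4$)
$v = -20$ ($v = 4 \left(-5\right) = -20$)
$v O = \left(-20\right) 25835 = -516700$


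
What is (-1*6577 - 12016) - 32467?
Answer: -51060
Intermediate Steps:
(-1*6577 - 12016) - 32467 = (-6577 - 12016) - 32467 = -18593 - 32467 = -51060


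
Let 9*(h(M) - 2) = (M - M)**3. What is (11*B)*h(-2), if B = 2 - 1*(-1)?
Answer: 66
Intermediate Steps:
h(M) = 2 (h(M) = 2 + (M - M)**3/9 = 2 + (1/9)*0**3 = 2 + (1/9)*0 = 2 + 0 = 2)
B = 3 (B = 2 + 1 = 3)
(11*B)*h(-2) = (11*3)*2 = 33*2 = 66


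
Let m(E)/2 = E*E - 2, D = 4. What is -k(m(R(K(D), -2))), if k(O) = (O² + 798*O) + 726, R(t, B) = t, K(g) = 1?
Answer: 866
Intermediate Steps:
m(E) = -4 + 2*E² (m(E) = 2*(E*E - 2) = 2*(E² - 2) = 2*(-2 + E²) = -4 + 2*E²)
k(O) = 726 + O² + 798*O
-k(m(R(K(D), -2))) = -(726 + (-4 + 2*1²)² + 798*(-4 + 2*1²)) = -(726 + (-4 + 2*1)² + 798*(-4 + 2*1)) = -(726 + (-4 + 2)² + 798*(-4 + 2)) = -(726 + (-2)² + 798*(-2)) = -(726 + 4 - 1596) = -1*(-866) = 866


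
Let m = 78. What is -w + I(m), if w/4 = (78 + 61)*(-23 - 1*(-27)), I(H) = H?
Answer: -2146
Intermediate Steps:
w = 2224 (w = 4*((78 + 61)*(-23 - 1*(-27))) = 4*(139*(-23 + 27)) = 4*(139*4) = 4*556 = 2224)
-w + I(m) = -1*2224 + 78 = -2224 + 78 = -2146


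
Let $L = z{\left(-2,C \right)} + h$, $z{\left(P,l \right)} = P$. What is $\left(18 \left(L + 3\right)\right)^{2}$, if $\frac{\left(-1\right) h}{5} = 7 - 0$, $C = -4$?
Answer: $374544$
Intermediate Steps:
$h = -35$ ($h = - 5 \left(7 - 0\right) = - 5 \left(7 + 0\right) = \left(-5\right) 7 = -35$)
$L = -37$ ($L = -2 - 35 = -37$)
$\left(18 \left(L + 3\right)\right)^{2} = \left(18 \left(-37 + 3\right)\right)^{2} = \left(18 \left(-34\right)\right)^{2} = \left(-612\right)^{2} = 374544$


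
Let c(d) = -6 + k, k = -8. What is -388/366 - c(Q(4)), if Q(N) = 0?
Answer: 2368/183 ≈ 12.940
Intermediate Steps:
c(d) = -14 (c(d) = -6 - 8 = -14)
-388/366 - c(Q(4)) = -388/366 - 1*(-14) = -388*1/366 + 14 = -194/183 + 14 = 2368/183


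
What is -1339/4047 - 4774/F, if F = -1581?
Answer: 61661/22933 ≈ 2.6887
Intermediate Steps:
-1339/4047 - 4774/F = -1339/4047 - 4774/(-1581) = -1339*1/4047 - 4774*(-1/1581) = -1339/4047 + 154/51 = 61661/22933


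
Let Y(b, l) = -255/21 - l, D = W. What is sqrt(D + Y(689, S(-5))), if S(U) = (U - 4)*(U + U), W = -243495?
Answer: 2*I*sqrt(2984065)/7 ≈ 493.56*I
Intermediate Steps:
S(U) = 2*U*(-4 + U) (S(U) = (-4 + U)*(2*U) = 2*U*(-4 + U))
D = -243495
Y(b, l) = -85/7 - l (Y(b, l) = -255*1/21 - l = -85/7 - l)
sqrt(D + Y(689, S(-5))) = sqrt(-243495 + (-85/7 - 2*(-5)*(-4 - 5))) = sqrt(-243495 + (-85/7 - 2*(-5)*(-9))) = sqrt(-243495 + (-85/7 - 1*90)) = sqrt(-243495 + (-85/7 - 90)) = sqrt(-243495 - 715/7) = sqrt(-1705180/7) = 2*I*sqrt(2984065)/7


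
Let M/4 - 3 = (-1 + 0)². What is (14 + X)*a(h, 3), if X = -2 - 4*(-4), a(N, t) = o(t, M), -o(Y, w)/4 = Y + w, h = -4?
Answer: -2128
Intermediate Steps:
M = 16 (M = 12 + 4*(-1 + 0)² = 12 + 4*(-1)² = 12 + 4*1 = 12 + 4 = 16)
o(Y, w) = -4*Y - 4*w (o(Y, w) = -4*(Y + w) = -4*Y - 4*w)
a(N, t) = -64 - 4*t (a(N, t) = -4*t - 4*16 = -4*t - 64 = -64 - 4*t)
X = 14 (X = -2 + 16 = 14)
(14 + X)*a(h, 3) = (14 + 14)*(-64 - 4*3) = 28*(-64 - 12) = 28*(-76) = -2128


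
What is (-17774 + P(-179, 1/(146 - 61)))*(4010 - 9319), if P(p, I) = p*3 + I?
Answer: 8263108106/85 ≈ 9.7213e+7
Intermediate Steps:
P(p, I) = I + 3*p (P(p, I) = 3*p + I = I + 3*p)
(-17774 + P(-179, 1/(146 - 61)))*(4010 - 9319) = (-17774 + (1/(146 - 61) + 3*(-179)))*(4010 - 9319) = (-17774 + (1/85 - 537))*(-5309) = (-17774 - 45644/85)*(-5309) = -1556434/85*(-5309) = 8263108106/85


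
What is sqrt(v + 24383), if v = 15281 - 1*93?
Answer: sqrt(39571) ≈ 198.92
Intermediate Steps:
v = 15188 (v = 15281 - 93 = 15188)
sqrt(v + 24383) = sqrt(15188 + 24383) = sqrt(39571)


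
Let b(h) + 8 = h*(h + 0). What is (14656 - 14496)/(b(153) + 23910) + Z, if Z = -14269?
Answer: -675080499/47311 ≈ -14269.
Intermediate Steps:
b(h) = -8 + h**2 (b(h) = -8 + h*(h + 0) = -8 + h*h = -8 + h**2)
(14656 - 14496)/(b(153) + 23910) + Z = (14656 - 14496)/((-8 + 153**2) + 23910) - 14269 = 160/((-8 + 23409) + 23910) - 14269 = 160/(23401 + 23910) - 14269 = 160/47311 - 14269 = -675080499/47311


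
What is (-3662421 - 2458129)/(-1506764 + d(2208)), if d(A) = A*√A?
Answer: 1152778050025/282446646098 + 3378543600*√138/141223323049 ≈ 4.3624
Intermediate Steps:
d(A) = A^(3/2)
(-3662421 - 2458129)/(-1506764 + d(2208)) = (-3662421 - 2458129)/(-1506764 + 2208^(3/2)) = -6120550/(-1506764 + 8832*√138)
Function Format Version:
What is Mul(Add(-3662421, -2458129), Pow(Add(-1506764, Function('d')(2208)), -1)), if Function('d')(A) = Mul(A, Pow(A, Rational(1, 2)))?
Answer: Add(Rational(1152778050025, 282446646098), Mul(Rational(3378543600, 141223323049), Pow(138, Rational(1, 2)))) ≈ 4.3624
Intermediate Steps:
Function('d')(A) = Pow(A, Rational(3, 2))
Mul(Add(-3662421, -2458129), Pow(Add(-1506764, Function('d')(2208)), -1)) = Mul(Add(-3662421, -2458129), Pow(Add(-1506764, Pow(2208, Rational(3, 2))), -1)) = Mul(-6120550, Pow(Add(-1506764, Mul(8832, Pow(138, Rational(1, 2)))), -1))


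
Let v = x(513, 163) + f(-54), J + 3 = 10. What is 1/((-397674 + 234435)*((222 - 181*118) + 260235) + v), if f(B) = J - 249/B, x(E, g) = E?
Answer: -18/702545060455 ≈ -2.5621e-11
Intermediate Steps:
J = 7 (J = -3 + 10 = 7)
f(B) = 7 - 249/B
v = 9443/18 (v = 513 + (7 - 249/(-54)) = 513 + (7 - 249*(-1/54)) = 513 + (7 + 83/18) = 513 + 209/18 = 9443/18 ≈ 524.61)
1/((-397674 + 234435)*((222 - 181*118) + 260235) + v) = 1/((-397674 + 234435)*((222 - 181*118) + 260235) + 9443/18) = 1/(-163239*((222 - 21358) + 260235) + 9443/18) = 1/(-163239*(-21136 + 260235) + 9443/18) = 1/(-163239*239099 + 9443/18) = 1/(-39030281661 + 9443/18) = 1/(-702545060455/18) = -18/702545060455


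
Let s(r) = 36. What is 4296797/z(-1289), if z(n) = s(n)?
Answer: 4296797/36 ≈ 1.1936e+5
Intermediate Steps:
z(n) = 36
4296797/z(-1289) = 4296797/36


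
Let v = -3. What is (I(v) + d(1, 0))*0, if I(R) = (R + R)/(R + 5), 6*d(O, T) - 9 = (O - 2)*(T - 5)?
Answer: 0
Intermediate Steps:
d(O, T) = 3/2 + (-5 + T)*(-2 + O)/6 (d(O, T) = 3/2 + ((O - 2)*(T - 5))/6 = 3/2 + ((-2 + O)*(-5 + T))/6 = 3/2 + ((-5 + T)*(-2 + O))/6 = 3/2 + (-5 + T)*(-2 + O)/6)
I(R) = 2*R/(5 + R) (I(R) = (2*R)/(5 + R) = 2*R/(5 + R))
(I(v) + d(1, 0))*0 = (2*(-3)/(5 - 3) + (19/6 - ⅚*1 - ⅓*0 + (⅙)*1*0))*0 = (2*(-3)/2 + (19/6 - ⅚ + 0 + 0))*0 = (2*(-3)*(½) + 7/3)*0 = (-3 + 7/3)*0 = -⅔*0 = 0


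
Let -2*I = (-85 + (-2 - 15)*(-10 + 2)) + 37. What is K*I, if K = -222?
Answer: 9768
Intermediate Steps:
I = -44 (I = -((-85 + (-2 - 15)*(-10 + 2)) + 37)/2 = -((-85 - 17*(-8)) + 37)/2 = -((-85 + 136) + 37)/2 = -(51 + 37)/2 = -½*88 = -44)
K*I = -222*(-44) = 9768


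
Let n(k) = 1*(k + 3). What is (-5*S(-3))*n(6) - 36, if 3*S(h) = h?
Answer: 9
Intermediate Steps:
n(k) = 3 + k (n(k) = 1*(3 + k) = 3 + k)
S(h) = h/3
(-5*S(-3))*n(6) - 36 = (-5*(-3)/3)*(3 + 6) - 36 = -5*(-1)*9 - 36 = 5*9 - 36 = 45 - 36 = 9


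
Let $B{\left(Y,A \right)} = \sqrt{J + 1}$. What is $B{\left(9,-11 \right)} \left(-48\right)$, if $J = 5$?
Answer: $- 48 \sqrt{6} \approx -117.58$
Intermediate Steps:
$B{\left(Y,A \right)} = \sqrt{6}$ ($B{\left(Y,A \right)} = \sqrt{5 + 1} = \sqrt{6}$)
$B{\left(9,-11 \right)} \left(-48\right) = \sqrt{6} \left(-48\right) = - 48 \sqrt{6}$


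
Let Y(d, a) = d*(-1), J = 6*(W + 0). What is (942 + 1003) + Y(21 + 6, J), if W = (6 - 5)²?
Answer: 1918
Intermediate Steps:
W = 1 (W = 1² = 1)
J = 6 (J = 6*(1 + 0) = 6*1 = 6)
Y(d, a) = -d
(942 + 1003) + Y(21 + 6, J) = (942 + 1003) - (21 + 6) = 1945 - 1*27 = 1945 - 27 = 1918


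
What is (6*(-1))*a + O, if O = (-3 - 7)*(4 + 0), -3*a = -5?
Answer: -50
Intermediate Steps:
a = 5/3 (a = -⅓*(-5) = 5/3 ≈ 1.6667)
O = -40 (O = -10*4 = -40)
(6*(-1))*a + O = (6*(-1))*(5/3) - 40 = -6*5/3 - 40 = -10 - 40 = -50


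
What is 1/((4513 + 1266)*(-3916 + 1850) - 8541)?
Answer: -1/11947955 ≈ -8.3696e-8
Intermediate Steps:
1/((4513 + 1266)*(-3916 + 1850) - 8541) = 1/(5779*(-2066) - 8541) = 1/(-11939414 - 8541) = 1/(-11947955) = -1/11947955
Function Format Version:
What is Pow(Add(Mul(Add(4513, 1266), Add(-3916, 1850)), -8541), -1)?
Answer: Rational(-1, 11947955) ≈ -8.3696e-8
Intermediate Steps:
Pow(Add(Mul(Add(4513, 1266), Add(-3916, 1850)), -8541), -1) = Pow(Add(Mul(5779, -2066), -8541), -1) = Pow(Add(-11939414, -8541), -1) = Pow(-11947955, -1) = Rational(-1, 11947955)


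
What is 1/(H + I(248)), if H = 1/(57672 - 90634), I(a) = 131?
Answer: 32962/4318021 ≈ 0.0076336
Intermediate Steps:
H = -1/32962 (H = 1/(-32962) = -1/32962 ≈ -3.0338e-5)
1/(H + I(248)) = 1/(-1/32962 + 131) = 1/(4318021/32962) = 32962/4318021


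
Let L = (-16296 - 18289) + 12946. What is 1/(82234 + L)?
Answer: 1/60595 ≈ 1.6503e-5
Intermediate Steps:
L = -21639 (L = -34585 + 12946 = -21639)
1/(82234 + L) = 1/(82234 - 21639) = 1/60595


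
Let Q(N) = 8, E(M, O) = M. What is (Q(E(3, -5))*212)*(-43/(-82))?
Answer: 36464/41 ≈ 889.37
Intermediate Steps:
(Q(E(3, -5))*212)*(-43/(-82)) = (8*212)*(-43/(-82)) = 1696*(-43*(-1/82)) = 1696*(43/82) = 36464/41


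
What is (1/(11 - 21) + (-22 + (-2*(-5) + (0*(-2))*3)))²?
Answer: 14641/100 ≈ 146.41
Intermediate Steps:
(1/(11 - 21) + (-22 + (-2*(-5) + (0*(-2))*3)))² = (1/(-10) + (-22 + (10 + 0*3)))² = (-⅒ + (-22 + (10 + 0)))² = (-⅒ + (-22 + 10))² = (-⅒ - 12)² = (-121/10)² = 14641/100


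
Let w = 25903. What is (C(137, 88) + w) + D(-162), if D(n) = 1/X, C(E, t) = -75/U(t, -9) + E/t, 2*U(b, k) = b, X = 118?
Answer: 134487653/5192 ≈ 25903.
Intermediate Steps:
U(b, k) = b/2
C(E, t) = -150/t + E/t (C(E, t) = -75*2/t + E/t = -150/t + E/t)
D(n) = 1/118
(C(137, 88) + w) + D(-162) = ((-150 + 137)/88 + 25903) + 1/118 = ((1/88)*(-13) + 25903) + 1/118 = (-13/88 + 25903) + 1/118 = 2279451/88 + 1/118 = 134487653/5192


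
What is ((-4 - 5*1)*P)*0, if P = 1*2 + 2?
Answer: 0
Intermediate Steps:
P = 4 (P = 2 + 2 = 4)
((-4 - 5*1)*P)*0 = ((-4 - 5*1)*4)*0 = ((-4 - 5)*4)*0 = -9*4*0 = -36*0 = 0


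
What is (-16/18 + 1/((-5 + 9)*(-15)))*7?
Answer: -1141/180 ≈ -6.3389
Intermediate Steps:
(-16/18 + 1/((-5 + 9)*(-15)))*7 = (-16*1/18 - 1/15/4)*7 = (-8/9 + (¼)*(-1/15))*7 = (-8/9 - 1/60)*7 = -163/180*7 = -1141/180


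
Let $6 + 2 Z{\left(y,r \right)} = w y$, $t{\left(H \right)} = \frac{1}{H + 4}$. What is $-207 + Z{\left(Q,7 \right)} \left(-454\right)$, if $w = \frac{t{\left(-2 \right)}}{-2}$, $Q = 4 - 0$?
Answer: $1382$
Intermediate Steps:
$t{\left(H \right)} = \frac{1}{4 + H}$
$Q = 4$ ($Q = 4 + 0 = 4$)
$w = - \frac{1}{4}$ ($w = \frac{1}{\left(4 - 2\right) \left(-2\right)} = \frac{1}{2} \left(- \frac{1}{2}\right) = - \frac{1}{4} \approx -0.25$)
$Z{\left(y,r \right)} = -3 - \frac{y}{8}$ ($Z{\left(y,r \right)} = -3 + \frac{\left(- \frac{1}{4}\right) y}{2} = -3 - \frac{y}{8}$)
$-207 + Z{\left(Q,7 \right)} \left(-454\right) = -207 + \left(-3 - \frac{1}{2}\right) \left(-454\right) = -207 - -1589 = -207 + 1589 = 1382$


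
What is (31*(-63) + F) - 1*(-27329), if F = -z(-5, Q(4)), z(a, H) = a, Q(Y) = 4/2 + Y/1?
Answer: 25381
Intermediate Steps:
Q(Y) = 2 + Y (Q(Y) = 4*(1/2) + Y*1 = 2 + Y)
F = 5 (F = -1*(-5) = 5)
(31*(-63) + F) - 1*(-27329) = (31*(-63) + 5) - 1*(-27329) = (-1953 + 5) + 27329 = -1948 + 27329 = 25381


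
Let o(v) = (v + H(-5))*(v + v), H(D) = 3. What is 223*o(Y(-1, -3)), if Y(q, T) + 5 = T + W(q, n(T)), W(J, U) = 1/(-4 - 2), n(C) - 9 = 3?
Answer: 338737/18 ≈ 18819.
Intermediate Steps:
n(C) = 12 (n(C) = 9 + 3 = 12)
W(J, U) = -1/6 (W(J, U) = 1/(-6) = -1/6)
Y(q, T) = -31/6 + T (Y(q, T) = -5 + (T - 1/6) = -5 + (-1/6 + T) = -31/6 + T)
o(v) = 2*v*(3 + v) (o(v) = (v + 3)*(v + v) = (3 + v)*(2*v) = 2*v*(3 + v))
223*o(Y(-1, -3)) = 223*(2*(-31/6 - 3)*(3 + (-31/6 - 3))) = 223*(2*(-49/6)*(3 - 49/6)) = 223*(2*(-49/6)*(-31/6)) = 223*(1519/18) = 338737/18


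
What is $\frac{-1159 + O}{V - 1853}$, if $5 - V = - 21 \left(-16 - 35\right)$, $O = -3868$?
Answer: $\frac{5027}{2919} \approx 1.7222$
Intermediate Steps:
$V = -1066$ ($V = 5 - - 21 \left(-16 - 35\right) = 5 - \left(-21\right) \left(-51\right) = 5 - 1071 = -1066$)
$\frac{-1159 + O}{V - 1853} = \frac{-1159 - 3868}{-1066 - 1853} = - \frac{5027}{-2919} = \left(-5027\right) \left(- \frac{1}{2919}\right) = \frac{5027}{2919}$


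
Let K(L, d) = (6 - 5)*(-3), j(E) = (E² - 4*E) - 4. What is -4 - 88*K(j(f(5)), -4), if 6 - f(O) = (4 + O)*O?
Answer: 260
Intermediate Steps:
f(O) = 6 - O*(4 + O) (f(O) = 6 - (4 + O)*O = 6 - O*(4 + O))
j(E) = -4 + E² - 4*E
K(L, d) = -3 (K(L, d) = 1*(-3) = -3)
-4 - 88*K(j(f(5)), -4) = -4 - 88*(-3) = -4 + 264 = 260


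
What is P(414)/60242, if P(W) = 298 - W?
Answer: -58/30121 ≈ -0.0019256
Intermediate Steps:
P(414)/60242 = (298 - 1*414)/60242 = (298 - 414)*(1/60242) = -116*1/60242 = -58/30121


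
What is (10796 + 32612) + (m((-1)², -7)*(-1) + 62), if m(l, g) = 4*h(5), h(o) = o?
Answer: 43450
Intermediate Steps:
m(l, g) = 20 (m(l, g) = 4*5 = 20)
(10796 + 32612) + (m((-1)², -7)*(-1) + 62) = (10796 + 32612) + (20*(-1) + 62) = 43408 + (-20 + 62) = 43408 + 42 = 43450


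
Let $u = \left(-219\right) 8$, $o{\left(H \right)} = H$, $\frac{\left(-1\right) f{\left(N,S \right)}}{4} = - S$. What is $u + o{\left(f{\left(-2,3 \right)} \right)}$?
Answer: $-1740$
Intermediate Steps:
$f{\left(N,S \right)} = 4 S$ ($f{\left(N,S \right)} = - 4 \left(- S\right) = 4 S$)
$u = -1752$
$u + o{\left(f{\left(-2,3 \right)} \right)} = -1752 + 4 \cdot 3 = -1752 + 12 = -1740$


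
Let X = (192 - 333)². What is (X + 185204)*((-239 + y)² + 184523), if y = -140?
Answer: 67301513940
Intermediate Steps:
X = 19881 (X = (-141)² = 19881)
(X + 185204)*((-239 + y)² + 184523) = (19881 + 185204)*((-239 - 140)² + 184523) = 205085*((-379)² + 184523) = 205085*(143641 + 184523) = 205085*328164 = 67301513940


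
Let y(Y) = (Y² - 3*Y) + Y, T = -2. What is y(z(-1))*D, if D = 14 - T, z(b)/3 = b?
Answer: 240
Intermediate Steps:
z(b) = 3*b
D = 16 (D = 14 - 1*(-2) = 14 + 2 = 16)
y(Y) = Y² - 2*Y
y(z(-1))*D = ((3*(-1))*(-2 + 3*(-1)))*16 = -3*(-2 - 3)*16 = -3*(-5)*16 = 15*16 = 240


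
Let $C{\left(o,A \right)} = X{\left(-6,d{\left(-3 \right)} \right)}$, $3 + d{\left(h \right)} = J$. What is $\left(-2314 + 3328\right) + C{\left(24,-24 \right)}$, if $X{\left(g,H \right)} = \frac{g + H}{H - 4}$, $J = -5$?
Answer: $\frac{6091}{6} \approx 1015.2$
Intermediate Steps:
$d{\left(h \right)} = -8$ ($d{\left(h \right)} = -3 - 5 = -8$)
$X{\left(g,H \right)} = \frac{H + g}{-4 + H}$
$C{\left(o,A \right)} = \frac{7}{6}$ ($C{\left(o,A \right)} = \frac{-8 - 6}{-4 - 8} = \frac{1}{-12} \left(-14\right) = \left(- \frac{1}{12}\right) \left(-14\right) = \frac{7}{6}$)
$\left(-2314 + 3328\right) + C{\left(24,-24 \right)} = \left(-2314 + 3328\right) + \frac{7}{6} = 1014 + \frac{7}{6} = \frac{6091}{6}$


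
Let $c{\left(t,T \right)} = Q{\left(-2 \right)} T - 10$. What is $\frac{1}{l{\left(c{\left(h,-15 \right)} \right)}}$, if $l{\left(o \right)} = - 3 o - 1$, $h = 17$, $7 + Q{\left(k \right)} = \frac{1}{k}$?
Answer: $- \frac{2}{617} \approx -0.0032415$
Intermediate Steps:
$Q{\left(k \right)} = -7 + \frac{1}{k}$
$c{\left(t,T \right)} = -10 - \frac{15 T}{2}$ ($c{\left(t,T \right)} = \left(-7 + \frac{1}{-2}\right) T - 10 = \left(-7 - \frac{1}{2}\right) T - 10 = - \frac{15 T}{2} - 10 = -10 - \frac{15 T}{2}$)
$l{\left(o \right)} = -1 - 3 o$
$\frac{1}{l{\left(c{\left(h,-15 \right)} \right)}} = \frac{1}{-1 - 3 \left(-10 - - \frac{225}{2}\right)} = \frac{1}{-1 - 3 \left(-10 + \frac{225}{2}\right)} = \frac{1}{-1 - \frac{615}{2}} = \frac{1}{- \frac{617}{2}} = - \frac{2}{617}$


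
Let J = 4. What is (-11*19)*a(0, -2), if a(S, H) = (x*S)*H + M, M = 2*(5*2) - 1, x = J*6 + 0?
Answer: -3971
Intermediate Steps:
x = 24 (x = 4*6 + 0 = 24 + 0 = 24)
M = 19 (M = 2*10 - 1 = 20 - 1 = 19)
a(S, H) = 19 + 24*H*S (a(S, H) = (24*S)*H + 19 = 24*H*S + 19 = 19 + 24*H*S)
(-11*19)*a(0, -2) = (-11*19)*(19 + 24*(-2)*0) = -209*(19 + 0) = -209*19 = -3971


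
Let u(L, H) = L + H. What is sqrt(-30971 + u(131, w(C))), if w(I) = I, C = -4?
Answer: 2*I*sqrt(7711) ≈ 175.62*I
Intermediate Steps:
u(L, H) = H + L
sqrt(-30971 + u(131, w(C))) = sqrt(-30971 + (-4 + 131)) = sqrt(-30971 + 127) = sqrt(-30844) = 2*I*sqrt(7711)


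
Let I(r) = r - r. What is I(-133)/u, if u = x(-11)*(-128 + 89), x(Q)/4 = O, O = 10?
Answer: 0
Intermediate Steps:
x(Q) = 40 (x(Q) = 4*10 = 40)
u = -1560 (u = 40*(-128 + 89) = 40*(-39) = -1560)
I(r) = 0
I(-133)/u = 0/(-1560) = 0*(-1/1560) = 0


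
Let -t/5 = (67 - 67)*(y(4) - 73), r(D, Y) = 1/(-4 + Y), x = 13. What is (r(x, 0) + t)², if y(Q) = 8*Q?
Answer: 1/16 ≈ 0.062500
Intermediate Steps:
t = 0 (t = -5*(67 - 67)*(8*4 - 73) = -0*(32 - 73) = -0*(-41) = -5*0 = 0)
(r(x, 0) + t)² = (1/(-4 + 0) + 0)² = (1/(-4) + 0)² = (-¼ + 0)² = (-¼)² = 1/16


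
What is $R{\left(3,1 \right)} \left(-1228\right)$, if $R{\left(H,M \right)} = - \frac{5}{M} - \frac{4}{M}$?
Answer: $11052$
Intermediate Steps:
$R{\left(H,M \right)} = - \frac{9}{M}$
$R{\left(3,1 \right)} \left(-1228\right) = - \frac{9}{1} \left(-1228\right) = \left(-9\right) 1 \left(-1228\right) = \left(-9\right) \left(-1228\right) = 11052$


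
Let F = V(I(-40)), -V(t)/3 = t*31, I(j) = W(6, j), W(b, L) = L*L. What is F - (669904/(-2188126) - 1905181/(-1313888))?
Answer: -213898109843894227/1437476246944 ≈ -1.4880e+5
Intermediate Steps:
W(b, L) = L**2
I(j) = j**2
V(t) = -93*t (V(t) = -3*t*31 = -93*t)
F = -148800 (F = -93*(-40)**2 = -93*1600 = -148800)
F - (669904/(-2188126) - 1905181/(-1313888)) = -148800 - (669904/(-2188126) - 1905181/(-1313888)) = -148800 - (669904*(-1/2188126) - 1905181*(-1/1313888)) = -148800 - (-334952/1094063 + 1905181/1313888) = -148800 - 1*1644298627027/1437476246944 = -148800 - 1644298627027/1437476246944 = -213898109843894227/1437476246944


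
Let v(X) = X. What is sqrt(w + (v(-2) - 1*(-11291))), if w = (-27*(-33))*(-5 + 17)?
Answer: sqrt(21981) ≈ 148.26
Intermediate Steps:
w = 10692 (w = 891*12 = 10692)
sqrt(w + (v(-2) - 1*(-11291))) = sqrt(10692 + (-2 - 1*(-11291))) = sqrt(10692 + (-2 + 11291)) = sqrt(10692 + 11289) = sqrt(21981)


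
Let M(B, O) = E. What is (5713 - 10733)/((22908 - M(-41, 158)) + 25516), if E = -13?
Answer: -5020/48437 ≈ -0.10364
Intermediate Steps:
M(B, O) = -13
(5713 - 10733)/((22908 - M(-41, 158)) + 25516) = (5713 - 10733)/((22908 - 1*(-13)) + 25516) = -5020/((22908 + 13) + 25516) = -5020/(22921 + 25516) = -5020/48437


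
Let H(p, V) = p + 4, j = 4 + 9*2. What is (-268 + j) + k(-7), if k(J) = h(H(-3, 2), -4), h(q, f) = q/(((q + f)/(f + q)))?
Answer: -245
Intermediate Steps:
j = 22 (j = 4 + 18 = 22)
H(p, V) = 4 + p
h(q, f) = q (h(q, f) = q/(((f + q)/(f + q))) = q/1 = q*1 = q)
k(J) = 1 (k(J) = 4 - 3 = 1)
(-268 + j) + k(-7) = (-268 + 22) + 1 = -246 + 1 = -245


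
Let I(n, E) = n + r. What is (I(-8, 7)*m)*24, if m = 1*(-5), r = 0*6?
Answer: 960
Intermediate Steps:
r = 0
I(n, E) = n (I(n, E) = n + 0 = n)
m = -5
(I(-8, 7)*m)*24 = -8*(-5)*24 = 40*24 = 960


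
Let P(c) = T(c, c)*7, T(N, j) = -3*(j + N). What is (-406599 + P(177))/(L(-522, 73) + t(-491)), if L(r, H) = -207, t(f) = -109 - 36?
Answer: 414033/352 ≈ 1176.2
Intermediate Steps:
t(f) = -145
T(N, j) = -3*N - 3*j (T(N, j) = -3*(N + j) = -3*N - 3*j)
P(c) = -42*c (P(c) = (-3*c - 3*c)*7 = -6*c*7 = -42*c)
(-406599 + P(177))/(L(-522, 73) + t(-491)) = (-406599 - 42*177)/(-207 - 145) = (-406599 - 7434)/(-352) = -414033*(-1/352) = 414033/352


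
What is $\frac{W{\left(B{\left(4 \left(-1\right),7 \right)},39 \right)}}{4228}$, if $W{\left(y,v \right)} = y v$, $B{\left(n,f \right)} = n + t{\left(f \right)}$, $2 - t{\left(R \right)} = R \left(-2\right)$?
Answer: $\frac{117}{1057} \approx 0.11069$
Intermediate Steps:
$t{\left(R \right)} = 2 + 2 R$ ($t{\left(R \right)} = 2 - R \left(-2\right) = 2 - - 2 R = 2 + 2 R$)
$B{\left(n,f \right)} = 2 + n + 2 f$ ($B{\left(n,f \right)} = n + \left(2 + 2 f\right) = 2 + n + 2 f$)
$W{\left(y,v \right)} = v y$
$\frac{W{\left(B{\left(4 \left(-1\right),7 \right)},39 \right)}}{4228} = \frac{39 \left(2 + 4 \left(-1\right) + 2 \cdot 7\right)}{4228} = 39 \left(2 - 4 + 14\right) \frac{1}{4228} = 39 \cdot 12 \cdot \frac{1}{4228} = 468 \cdot \frac{1}{4228} = \frac{117}{1057}$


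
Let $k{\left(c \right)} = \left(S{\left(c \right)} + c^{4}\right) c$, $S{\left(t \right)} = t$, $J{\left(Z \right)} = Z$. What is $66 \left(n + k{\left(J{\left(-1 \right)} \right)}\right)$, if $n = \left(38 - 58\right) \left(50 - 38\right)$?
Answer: $-15840$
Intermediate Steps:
$k{\left(c \right)} = c \left(c + c^{4}\right)$ ($k{\left(c \right)} = \left(c + c^{4}\right) c = c \left(c + c^{4}\right)$)
$n = -240$ ($n = \left(-20\right) 12 = -240$)
$66 \left(n + k{\left(J{\left(-1 \right)} \right)}\right) = 66 \left(-240 + \left(\left(-1\right)^{2} + \left(-1\right)^{5}\right)\right) = 66 \left(-240 + \left(1 - 1\right)\right) = 66 \left(-240 + 0\right) = 66 \left(-240\right) = -15840$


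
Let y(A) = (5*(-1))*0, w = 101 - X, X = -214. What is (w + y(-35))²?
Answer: 99225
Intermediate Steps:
w = 315 (w = 101 - 1*(-214) = 101 + 214 = 315)
y(A) = 0 (y(A) = -5*0 = 0)
(w + y(-35))² = (315 + 0)² = 315² = 99225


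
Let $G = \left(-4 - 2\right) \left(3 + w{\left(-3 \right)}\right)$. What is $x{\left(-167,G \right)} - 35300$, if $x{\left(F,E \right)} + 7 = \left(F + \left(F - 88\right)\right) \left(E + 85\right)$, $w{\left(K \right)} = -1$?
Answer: $-66113$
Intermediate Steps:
$G = -12$ ($G = \left(-4 - 2\right) \left(3 - 1\right) = \left(-4 - 2\right) 2 = \left(-6\right) 2 = -12$)
$x{\left(F,E \right)} = -7 + \left(-88 + 2 F\right) \left(85 + E\right)$ ($x{\left(F,E \right)} = -7 + \left(F + \left(F - 88\right)\right) \left(E + 85\right) = -7 + \left(F + \left(F - 88\right)\right) \left(85 + E\right) = -7 + \left(F + \left(-88 + F\right)\right) \left(85 + E\right) = -7 + \left(-88 + 2 F\right) \left(85 + E\right)$)
$x{\left(-167,G \right)} - 35300 = \left(-7487 - -1056 + 170 \left(-167\right) + 2 \left(-12\right) \left(-167\right)\right) - 35300 = \left(-7487 + 1056 - 28390 + 4008\right) - 35300 = -30813 - 35300 = -66113$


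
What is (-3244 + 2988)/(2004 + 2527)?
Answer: -256/4531 ≈ -0.056500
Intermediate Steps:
(-3244 + 2988)/(2004 + 2527) = -256/4531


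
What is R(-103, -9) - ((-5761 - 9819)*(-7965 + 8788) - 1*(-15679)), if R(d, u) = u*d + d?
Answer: 12807485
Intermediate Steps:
R(d, u) = d + d*u (R(d, u) = d*u + d = d + d*u)
R(-103, -9) - ((-5761 - 9819)*(-7965 + 8788) - 1*(-15679)) = -103*(1 - 9) - ((-5761 - 9819)*(-7965 + 8788) - 1*(-15679)) = -103*(-8) - (-15580*823 + 15679) = 824 - (-12822340 + 15679) = 824 - 1*(-12806661) = 824 + 12806661 = 12807485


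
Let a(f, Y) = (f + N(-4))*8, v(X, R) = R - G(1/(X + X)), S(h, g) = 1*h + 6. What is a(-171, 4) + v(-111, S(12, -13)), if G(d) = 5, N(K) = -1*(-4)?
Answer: -1323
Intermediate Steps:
S(h, g) = 6 + h (S(h, g) = h + 6 = 6 + h)
N(K) = 4
v(X, R) = -5 + R (v(X, R) = R - 1*5 = R - 5 = -5 + R)
a(f, Y) = 32 + 8*f (a(f, Y) = (f + 4)*8 = (4 + f)*8 = 32 + 8*f)
a(-171, 4) + v(-111, S(12, -13)) = (32 + 8*(-171)) + (-5 + (6 + 12)) = (32 - 1368) + (-5 + 18) = -1336 + 13 = -1323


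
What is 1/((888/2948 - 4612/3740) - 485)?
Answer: -62645/30441206 ≈ -0.0020579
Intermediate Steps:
1/((888/2948 - 4612/3740) - 485) = 1/((888*(1/2948) - 4612*1/3740) - 485) = 1/((222/737 - 1153/935) - 485) = 1/(-58381/62645 - 485) = 1/(-30441206/62645) = -62645/30441206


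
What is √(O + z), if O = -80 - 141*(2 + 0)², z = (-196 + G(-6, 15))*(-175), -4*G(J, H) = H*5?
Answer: √147749/2 ≈ 192.19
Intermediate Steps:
G(J, H) = -5*H/4 (G(J, H) = -H*5/4 = -5*H/4)
z = 150325/4 (z = (-196 - 5/4*15)*(-175) = (-196 - 75/4)*(-175) = -859/4*(-175) = 150325/4 ≈ 37581.)
O = -644 (O = -80 - 141*2² = -80 - 141*4 = -80 - 564 = -644)
√(O + z) = √(-644 + 150325/4) = √(147749/4) = √147749/2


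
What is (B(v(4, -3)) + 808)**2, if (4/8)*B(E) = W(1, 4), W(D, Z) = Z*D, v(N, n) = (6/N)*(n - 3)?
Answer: 665856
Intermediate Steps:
v(N, n) = 6*(-3 + n)/N (v(N, n) = (6/N)*(-3 + n) = 6*(-3 + n)/N)
W(D, Z) = D*Z
B(E) = 8 (B(E) = 2*(1*4) = 2*4 = 8)
(B(v(4, -3)) + 808)**2 = (8 + 808)**2 = 816**2 = 665856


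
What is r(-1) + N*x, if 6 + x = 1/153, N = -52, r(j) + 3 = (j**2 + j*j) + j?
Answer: 47378/153 ≈ 309.66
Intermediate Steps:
r(j) = -3 + j + 2*j**2 (r(j) = -3 + ((j**2 + j*j) + j) = -3 + ((j**2 + j**2) + j) = -3 + (2*j**2 + j) = -3 + (j + 2*j**2) = -3 + j + 2*j**2)
x = -917/153 (x = -6 + 1/153 = -917/153 ≈ -5.9935)
r(-1) + N*x = (-3 - 1 + 2*(-1)**2) - 52*(-917/153) = (-3 - 1 + 2*1) + 47684/153 = (-3 - 1 + 2) + 47684/153 = -2 + 47684/153 = 47378/153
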